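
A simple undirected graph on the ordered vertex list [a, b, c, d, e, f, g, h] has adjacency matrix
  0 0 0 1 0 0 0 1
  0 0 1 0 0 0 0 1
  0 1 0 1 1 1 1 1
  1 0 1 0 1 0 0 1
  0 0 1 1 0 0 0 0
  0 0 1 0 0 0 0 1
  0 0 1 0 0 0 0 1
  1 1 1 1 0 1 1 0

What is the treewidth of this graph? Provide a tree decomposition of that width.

Treewidth 2.
One optimal decomposition is:
Bags: B1 = {b, c, h}  B2 = {c, f, h}  B3 = {c, d, h}  B4 = {a, d, h}  B5 = {c, g, h}  B6 = {c, d, e}
Tree: B1–B2, B1–B3, B3–B4, B2–B5, B3–B6

Each bag holds 3 vertices, so the decomposition has width 2, which upper-bounds the treewidth. On the other hand G contains the 3-clique {c, d, e}. A clique must lie in a single bag of any decomposition, so no decomposition can have width below 2. Hence tw(G) = 2 exactly.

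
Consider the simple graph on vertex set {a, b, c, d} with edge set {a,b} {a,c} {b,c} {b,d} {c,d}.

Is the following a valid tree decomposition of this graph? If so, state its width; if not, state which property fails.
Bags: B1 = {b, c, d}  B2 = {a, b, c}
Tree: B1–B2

Yes; width 2.

Checking the three conditions: (i) the bags cover all of {a, b, c, d}; (ii) for each edge, some bag contains both endpoints; (iii) the bags containing any fixed vertex form a subtree. All hold, so the decomposition is valid with width 3 − 1 = 2.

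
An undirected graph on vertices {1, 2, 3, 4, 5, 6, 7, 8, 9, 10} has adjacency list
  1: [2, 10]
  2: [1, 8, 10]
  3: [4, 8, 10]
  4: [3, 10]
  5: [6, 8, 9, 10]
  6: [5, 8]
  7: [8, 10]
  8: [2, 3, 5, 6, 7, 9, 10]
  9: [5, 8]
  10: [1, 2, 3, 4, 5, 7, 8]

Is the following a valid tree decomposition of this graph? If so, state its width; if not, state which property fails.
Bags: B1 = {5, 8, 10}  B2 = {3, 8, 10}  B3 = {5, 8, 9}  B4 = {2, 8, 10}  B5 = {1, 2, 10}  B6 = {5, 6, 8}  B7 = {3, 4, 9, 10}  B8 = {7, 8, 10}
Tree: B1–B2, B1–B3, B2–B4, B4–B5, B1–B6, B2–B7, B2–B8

A tree decomposition must satisfy three properties: every vertex lies in some bag; for every edge, both endpoints lie together in some bag; and for every vertex, the bags containing it form a connected subtree. Here bags containing vertex 9 are not connected in the tree, so the decomposition is invalid.

No — bags containing vertex 9 are not connected in the tree.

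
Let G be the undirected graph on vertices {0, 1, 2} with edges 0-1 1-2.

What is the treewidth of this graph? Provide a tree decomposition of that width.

Each bag holds 2 vertices, so the decomposition has width 1, which upper-bounds the treewidth. Since G has at least one edge (e.g. 1–0), it is not an edgeless graph, so tw(G) ≥ 1. Combining the bounds, tw(G) = 1.

Treewidth 1.
One optimal decomposition is:
Bags: B1 = {0, 1}  B2 = {1, 2}
Tree: B1–B2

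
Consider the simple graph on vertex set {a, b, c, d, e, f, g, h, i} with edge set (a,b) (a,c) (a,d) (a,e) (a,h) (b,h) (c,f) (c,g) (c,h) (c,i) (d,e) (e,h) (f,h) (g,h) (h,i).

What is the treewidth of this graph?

A width-2 tree decomposition is:
Bags: B1 = {a, c, h}  B2 = {c, f, h}  B3 = {a, e, h}  B4 = {c, g, h}  B5 = {a, b, h}  B6 = {a, d, e}  B7 = {c, h, i}
Tree: B1–B2, B1–B3, B1–B4, B3–B5, B3–B6, B1–B7
Every bag has size at most 3, so the width is 3 − 1 = 2 and tw(G) ≤ 2. On the other hand G contains the 3-clique {a, d, e}. A clique must lie in a single bag of any decomposition, so no decomposition can have width below 2. The upper and lower bounds meet at 2, so that is the treewidth.

2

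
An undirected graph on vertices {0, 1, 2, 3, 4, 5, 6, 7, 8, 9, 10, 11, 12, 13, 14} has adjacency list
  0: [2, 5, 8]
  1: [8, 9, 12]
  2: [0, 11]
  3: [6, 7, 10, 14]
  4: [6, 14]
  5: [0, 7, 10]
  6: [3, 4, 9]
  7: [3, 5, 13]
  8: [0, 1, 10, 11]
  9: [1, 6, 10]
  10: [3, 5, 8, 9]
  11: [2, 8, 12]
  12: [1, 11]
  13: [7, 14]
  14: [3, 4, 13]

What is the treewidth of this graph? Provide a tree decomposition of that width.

Treewidth 3.
One such decomposition:
Bags: B1 = {0, 2, 11, 12}  B2 = {0, 8, 11, 12}  B3 = {0, 1, 8, 12}  B4 = {0, 1, 5, 8}  B5 = {1, 5, 8, 10}  B6 = {1, 5, 9, 10}  B7 = {5, 7, 9, 10}  B8 = {3, 7, 9, 10}  B9 = {3, 6, 7, 9}  B10 = {3, 6, 7, 13}  B11 = {3, 6, 13, 14}  B12 = {4, 6, 13, 14}
Tree: B1–B2, B2–B3, B3–B4, B4–B5, B5–B6, B6–B7, B7–B8, B8–B9, B9–B10, B10–B11, B11–B12

The largest bag has 4 vertices, giving width 3; this decomposition certifies tw(G) ≤ 3. For the lower bound: the 4 vertex sets {2,11,12}, {0}, {8}, {1,5,9,10} are disjoint, each induces a connected subgraph, and every pair is joined by at least one edge of G. Contracting each set to a single vertex therefore yields K_{4} as a minor, and since treewidth is minor-monotone, tw(G) ≥ tw(K_{4}) = 3. Combining the bounds, tw(G) = 3.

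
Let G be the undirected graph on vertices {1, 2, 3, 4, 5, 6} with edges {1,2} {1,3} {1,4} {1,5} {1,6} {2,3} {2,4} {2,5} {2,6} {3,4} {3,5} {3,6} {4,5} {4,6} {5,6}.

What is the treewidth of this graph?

5

A width-5 tree decomposition is:
Bags: B1 = {1, 2, 3, 4, 5, 6}
Tree: (single bag)
With just one bag of size 6, the width is 6 − 1 = 5, so tw(G) ≤ 5. For the lower bound, the 6 vertices {1, 2, 3, 4, 5, 6} are pairwise adjacent, and any tree decomposition puts a clique entirely inside one bag — forcing width ≥ 5. Combining the bounds, tw(G) = 5.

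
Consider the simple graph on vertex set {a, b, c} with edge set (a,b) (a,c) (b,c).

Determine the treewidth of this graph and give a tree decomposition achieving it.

With just one bag of size 3, the width is 3 − 1 = 2, so tw(G) ≤ 2. For the lower bound, the 3 vertices {a, b, c} are pairwise adjacent, and any tree decomposition puts a clique entirely inside one bag — forcing width ≥ 2. Hence tw(G) = 2 exactly.

Treewidth 2.
Bags: B1 = {a, b, c}
Tree: (single bag)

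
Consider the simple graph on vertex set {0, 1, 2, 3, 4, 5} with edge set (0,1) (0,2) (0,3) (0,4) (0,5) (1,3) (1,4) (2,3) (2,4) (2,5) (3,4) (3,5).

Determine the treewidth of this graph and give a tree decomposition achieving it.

Treewidth 3.
Bags: B1 = {0, 2, 3, 4}  B2 = {0, 2, 3, 5}  B3 = {0, 1, 3, 4}
Tree: B1–B2, B1–B3

Each bag holds 4 vertices, so the decomposition has width 3, which upper-bounds the treewidth. For the lower bound, the 4 vertices {0, 1, 3, 4} are pairwise adjacent, and any tree decomposition puts a clique entirely inside one bag — forcing width ≥ 3. Therefore the treewidth is 3.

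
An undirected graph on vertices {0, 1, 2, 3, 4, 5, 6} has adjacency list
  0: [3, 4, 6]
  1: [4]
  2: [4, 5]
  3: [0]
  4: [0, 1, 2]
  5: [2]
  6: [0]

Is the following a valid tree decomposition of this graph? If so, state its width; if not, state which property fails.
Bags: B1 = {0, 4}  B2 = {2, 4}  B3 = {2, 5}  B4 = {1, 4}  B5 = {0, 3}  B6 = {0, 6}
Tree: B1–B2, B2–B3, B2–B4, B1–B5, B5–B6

Every vertex of G appears in some bag (union = {0, 1, 2, 3, 4, 5, 6}); every edge is covered by a bag; and for each vertex v the set of bags containing v is connected in the bag tree. The decomposition is therefore valid. The largest bag has 2 vertices, so the width is 1.

Yes; width 1.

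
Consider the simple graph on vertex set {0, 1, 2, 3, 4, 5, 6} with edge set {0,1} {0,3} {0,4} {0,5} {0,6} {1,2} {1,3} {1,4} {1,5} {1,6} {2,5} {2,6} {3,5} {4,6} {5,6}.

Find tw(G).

3

A width-3 tree decomposition is:
Bags: B1 = {0, 1, 4, 6}  B2 = {0, 1, 5, 6}  B3 = {0, 1, 3, 5}  B4 = {1, 2, 5, 6}
Tree: B1–B2, B2–B3, B2–B4
The largest bag has 4 vertices, giving width 3; this decomposition certifies tw(G) ≤ 3. On the other hand G contains the 4-clique {0, 1, 4, 6}. A clique must lie in a single bag of any decomposition, so no decomposition can have width below 3. Hence tw(G) = 3 exactly.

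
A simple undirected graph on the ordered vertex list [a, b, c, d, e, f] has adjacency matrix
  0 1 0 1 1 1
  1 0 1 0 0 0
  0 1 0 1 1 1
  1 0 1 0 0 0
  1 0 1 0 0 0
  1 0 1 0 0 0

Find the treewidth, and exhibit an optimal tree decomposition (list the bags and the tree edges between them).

Every bag has size at most 3, so the width is 3 − 1 = 2 and tw(G) ≤ 2. For the lower bound, G contains the cycle a–e–c–d–a, so G is not a forest; only forests have treewidth ≤ 1, hence tw(G) ≥ 2. The upper and lower bounds meet at 2, so that is the treewidth.

Treewidth 2.
Bags: B1 = {a, c, e}  B2 = {a, c, d}  B3 = {a, b, c}  B4 = {a, c, f}
Tree: B1–B2, B2–B3, B3–B4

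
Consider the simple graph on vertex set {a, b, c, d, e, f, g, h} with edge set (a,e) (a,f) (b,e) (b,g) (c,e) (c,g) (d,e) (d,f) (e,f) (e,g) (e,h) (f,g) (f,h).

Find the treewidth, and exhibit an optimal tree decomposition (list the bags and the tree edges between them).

Treewidth 2.
Bags: B1 = {e, f, g}  B2 = {b, e, g}  B3 = {c, e, g}  B4 = {a, e, f}  B5 = {d, e, f}  B6 = {e, f, h}
Tree: B1–B2, B1–B3, B1–B4, B4–B5, B5–B6

The largest bag has 3 vertices, giving width 2; this decomposition certifies tw(G) ≤ 2. Conversely, {c, e, g} is a clique of size 3, and the vertices of any clique must share a bag in every tree decomposition; so some bag has ≥ 3 vertices and tw(G) ≥ 2. Therefore the treewidth is 2.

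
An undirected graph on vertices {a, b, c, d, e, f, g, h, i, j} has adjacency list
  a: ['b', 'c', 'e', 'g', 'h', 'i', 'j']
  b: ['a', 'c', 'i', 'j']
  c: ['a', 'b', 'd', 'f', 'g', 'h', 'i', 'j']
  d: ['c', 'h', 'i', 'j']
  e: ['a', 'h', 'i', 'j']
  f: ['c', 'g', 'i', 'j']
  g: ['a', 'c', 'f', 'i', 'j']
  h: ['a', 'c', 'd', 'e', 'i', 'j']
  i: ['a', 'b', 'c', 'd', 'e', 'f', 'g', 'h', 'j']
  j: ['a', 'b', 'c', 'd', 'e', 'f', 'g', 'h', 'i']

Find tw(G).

A width-4 tree decomposition is:
Bags: B1 = {a, c, g, i, j}  B2 = {a, c, h, i, j}  B3 = {a, e, h, i, j}  B4 = {c, d, h, i, j}  B5 = {c, f, g, i, j}  B6 = {a, b, c, i, j}
Tree: B1–B2, B2–B3, B2–B4, B1–B5, B2–B6
Each bag holds 5 vertices, so the decomposition has width 4, which upper-bounds the treewidth. On the other hand G contains the 5-clique {a, e, h, i, j}. A clique must lie in a single bag of any decomposition, so no decomposition can have width below 4. Combining the bounds, tw(G) = 4.

4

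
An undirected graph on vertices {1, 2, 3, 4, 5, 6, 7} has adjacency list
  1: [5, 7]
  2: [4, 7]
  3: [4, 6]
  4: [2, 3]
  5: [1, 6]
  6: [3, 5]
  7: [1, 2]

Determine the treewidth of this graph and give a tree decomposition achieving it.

Treewidth 2.
One such decomposition:
Bags: B1 = {3, 4, 6}  B2 = {4, 5, 6}  B3 = {1, 4, 5}  B4 = {1, 4, 7}  B5 = {2, 4, 7}
Tree: B1–B2, B2–B3, B3–B4, B4–B5

The largest bag has 3 vertices, giving width 2; this decomposition certifies tw(G) ≤ 2. Since 4–3–6–5–1–7–2–4 is a cycle in G, G is not acyclic. Forests are exactly the graphs of treewidth ≤ 1, so tw(G) ≥ 2. Hence tw(G) = 2 exactly.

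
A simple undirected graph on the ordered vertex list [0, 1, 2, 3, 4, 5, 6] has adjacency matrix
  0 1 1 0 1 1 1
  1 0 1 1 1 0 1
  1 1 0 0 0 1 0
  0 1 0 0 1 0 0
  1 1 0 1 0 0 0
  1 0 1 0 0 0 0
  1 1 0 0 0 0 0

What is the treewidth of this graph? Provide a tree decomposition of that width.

The largest bag has 3 vertices, giving width 2; this decomposition certifies tw(G) ≤ 2. On the other hand G contains the 3-clique {0, 1, 2}. A clique must lie in a single bag of any decomposition, so no decomposition can have width below 2. Hence tw(G) = 2 exactly.

Treewidth 2.
One optimal decomposition is:
Bags: B1 = {0, 1, 4}  B2 = {1, 3, 4}  B3 = {0, 1, 2}  B4 = {0, 1, 6}  B5 = {0, 2, 5}
Tree: B1–B2, B1–B3, B3–B4, B3–B5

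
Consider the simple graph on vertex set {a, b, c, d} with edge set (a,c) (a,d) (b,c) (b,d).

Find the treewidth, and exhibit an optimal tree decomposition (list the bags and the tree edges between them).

Treewidth 2.
One such decomposition:
Bags: B1 = {a, b, d}  B2 = {a, b, c}
Tree: B1–B2

Each bag holds 3 vertices, so the decomposition has width 2, which upper-bounds the treewidth. For the lower bound, G contains the cycle a–d–b–c–a, so G is not a forest; only forests have treewidth ≤ 1, hence tw(G) ≥ 2. The upper and lower bounds meet at 2, so that is the treewidth.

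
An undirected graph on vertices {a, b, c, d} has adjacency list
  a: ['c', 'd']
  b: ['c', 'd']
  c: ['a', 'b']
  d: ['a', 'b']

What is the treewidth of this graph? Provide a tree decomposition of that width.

Treewidth 2.
One such decomposition:
Bags: B1 = {a, b, c}  B2 = {a, b, d}
Tree: B1–B2

The largest bag has 3 vertices, giving width 2; this decomposition certifies tw(G) ≤ 2. Since b–c–a–d–b is a cycle in G, G is not acyclic. Forests are exactly the graphs of treewidth ≤ 1, so tw(G) ≥ 2. Combining the bounds, tw(G) = 2.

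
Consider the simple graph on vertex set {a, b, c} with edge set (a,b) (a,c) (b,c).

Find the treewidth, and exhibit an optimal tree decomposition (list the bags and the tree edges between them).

With just one bag of size 3, the width is 3 − 1 = 2, so tw(G) ≤ 2. On the other hand G contains the 3-clique {a, b, c}. A clique must lie in a single bag of any decomposition, so no decomposition can have width below 2. Therefore the treewidth is 2.

Treewidth 2.
Bags: B1 = {a, b, c}
Tree: (single bag)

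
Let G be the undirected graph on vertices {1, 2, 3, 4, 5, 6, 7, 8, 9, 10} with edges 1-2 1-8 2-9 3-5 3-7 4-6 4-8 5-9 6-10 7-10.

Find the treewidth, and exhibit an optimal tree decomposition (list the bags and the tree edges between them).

Every bag has size at most 3, so the width is 3 − 1 = 2 and tw(G) ≤ 2. For the lower bound, G contains the cycle 7–10–6–4–8–1–2–9–5–3–7, so G is not a forest; only forests have treewidth ≤ 1, hence tw(G) ≥ 2. Therefore the treewidth is 2.

Treewidth 2.
One optimal decomposition is:
Bags: B1 = {6, 7, 10}  B2 = {4, 6, 7}  B3 = {4, 7, 8}  B4 = {1, 7, 8}  B5 = {1, 2, 7}  B6 = {2, 7, 9}  B7 = {5, 7, 9}  B8 = {3, 5, 7}
Tree: B1–B2, B2–B3, B3–B4, B4–B5, B5–B6, B6–B7, B7–B8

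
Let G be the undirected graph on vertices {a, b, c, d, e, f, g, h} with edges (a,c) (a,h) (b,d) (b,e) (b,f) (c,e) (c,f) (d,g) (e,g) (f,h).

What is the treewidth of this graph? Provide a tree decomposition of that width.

The largest bag has 3 vertices, giving width 2; this decomposition certifies tw(G) ≤ 2. The edges g–d–b–e–g form a cycle, so G is not a tree and its treewidth is at least 2. Therefore the treewidth is 2.

Treewidth 2.
One optimal decomposition is:
Bags: B1 = {d, e, g}  B2 = {b, d, e}  B3 = {b, c, e}  B4 = {b, c, f}  B5 = {a, c, f}  B6 = {a, f, h}
Tree: B1–B2, B2–B3, B3–B4, B4–B5, B5–B6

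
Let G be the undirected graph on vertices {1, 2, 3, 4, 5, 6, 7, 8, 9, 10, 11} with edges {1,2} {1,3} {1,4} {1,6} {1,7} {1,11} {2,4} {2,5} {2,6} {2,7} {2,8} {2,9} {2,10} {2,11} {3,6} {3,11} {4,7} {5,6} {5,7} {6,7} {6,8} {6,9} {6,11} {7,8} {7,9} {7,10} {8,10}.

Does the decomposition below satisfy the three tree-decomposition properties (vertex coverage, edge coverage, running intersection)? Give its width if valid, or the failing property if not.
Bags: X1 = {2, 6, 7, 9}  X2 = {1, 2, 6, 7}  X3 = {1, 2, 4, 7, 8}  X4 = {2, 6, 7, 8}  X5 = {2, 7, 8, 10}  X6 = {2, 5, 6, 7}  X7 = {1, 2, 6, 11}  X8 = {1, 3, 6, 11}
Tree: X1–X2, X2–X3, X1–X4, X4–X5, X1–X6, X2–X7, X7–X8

A tree decomposition must satisfy three properties: every vertex lies in some bag; for every edge, both endpoints lie together in some bag; and for every vertex, the bags containing it form a connected subtree. Here bags containing vertex 8 are not connected in the tree, so the decomposition is invalid.

No — bags containing vertex 8 are not connected in the tree.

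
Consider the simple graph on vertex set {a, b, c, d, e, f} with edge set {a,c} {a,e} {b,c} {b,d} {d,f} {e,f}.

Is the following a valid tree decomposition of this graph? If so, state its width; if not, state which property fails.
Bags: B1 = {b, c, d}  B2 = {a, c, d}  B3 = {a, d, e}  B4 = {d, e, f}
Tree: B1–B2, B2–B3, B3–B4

Yes; width 2.

Checking the three conditions: (i) the bags cover all of {a, b, c, d, e, f}; (ii) for each edge, some bag contains both endpoints; (iii) the bags containing any fixed vertex form a subtree. All hold, so the decomposition is valid with width 3 − 1 = 2.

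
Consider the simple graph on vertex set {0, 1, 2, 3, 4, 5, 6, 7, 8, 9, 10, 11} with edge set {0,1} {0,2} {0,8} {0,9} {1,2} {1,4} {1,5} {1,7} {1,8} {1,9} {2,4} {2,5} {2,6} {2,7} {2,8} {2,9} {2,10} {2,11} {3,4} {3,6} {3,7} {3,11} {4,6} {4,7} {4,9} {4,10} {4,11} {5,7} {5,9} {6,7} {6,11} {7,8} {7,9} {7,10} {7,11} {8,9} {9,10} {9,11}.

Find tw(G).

4

A width-4 tree decomposition is:
Bags: B1 = {1, 2, 4, 7, 9}  B2 = {1, 2, 5, 7, 9}  B3 = {1, 2, 7, 8, 9}  B4 = {2, 4, 7, 9, 10}  B5 = {0, 1, 2, 8, 9}  B6 = {2, 4, 7, 9, 11}  B7 = {2, 4, 6, 7, 11}  B8 = {3, 4, 6, 7, 11}
Tree: B1–B2, B1–B3, B1–B4, B3–B5, B4–B6, B6–B7, B7–B8
Every bag has size at most 5, so the width is 5 − 1 = 4 and tw(G) ≤ 4. Conversely, {0, 1, 2, 8, 9} is a clique of size 5, and the vertices of any clique must share a bag in every tree decomposition; so some bag has ≥ 5 vertices and tw(G) ≥ 4. Hence tw(G) = 4 exactly.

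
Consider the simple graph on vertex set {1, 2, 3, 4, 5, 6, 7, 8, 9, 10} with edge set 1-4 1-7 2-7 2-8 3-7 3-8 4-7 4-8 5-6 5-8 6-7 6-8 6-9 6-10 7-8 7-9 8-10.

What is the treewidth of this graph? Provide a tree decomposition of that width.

Treewidth 2.
One such decomposition:
Bags: B1 = {5, 6, 8}  B2 = {6, 7, 8}  B3 = {6, 7, 9}  B4 = {2, 7, 8}  B5 = {3, 7, 8}  B6 = {6, 8, 10}  B7 = {4, 7, 8}  B8 = {1, 4, 7}
Tree: B1–B2, B2–B3, B2–B4, B2–B5, B2–B6, B4–B7, B7–B8

Every bag has size at most 3, so the width is 3 − 1 = 2 and tw(G) ≤ 2. For the lower bound, the 3 vertices {6, 8, 10} are pairwise adjacent, and any tree decomposition puts a clique entirely inside one bag — forcing width ≥ 2. Therefore the treewidth is 2.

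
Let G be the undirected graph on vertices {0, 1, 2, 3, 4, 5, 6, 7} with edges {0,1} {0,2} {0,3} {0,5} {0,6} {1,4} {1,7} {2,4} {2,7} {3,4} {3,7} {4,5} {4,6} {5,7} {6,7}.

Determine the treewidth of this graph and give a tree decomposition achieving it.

Every bag has size at most 4, so the width is 4 − 1 = 3 and tw(G) ≤ 3. For the lower bound: the 4 vertex sets {6,7}, {0,1}, {4}, {5} are disjoint, each induces a connected subgraph, and every pair is joined by at least one edge of G. Contracting each set to a single vertex therefore yields K_{4} as a minor, and since treewidth is minor-monotone, tw(G) ≥ tw(K_{4}) = 3. Therefore the treewidth is 3.

Treewidth 3.
One such decomposition:
Bags: B1 = {0, 4, 6, 7}  B2 = {0, 1, 4, 7}  B3 = {0, 4, 5, 7}  B4 = {0, 3, 4, 7}  B5 = {0, 2, 4, 7}
Tree: B1–B2, B2–B3, B3–B4, B4–B5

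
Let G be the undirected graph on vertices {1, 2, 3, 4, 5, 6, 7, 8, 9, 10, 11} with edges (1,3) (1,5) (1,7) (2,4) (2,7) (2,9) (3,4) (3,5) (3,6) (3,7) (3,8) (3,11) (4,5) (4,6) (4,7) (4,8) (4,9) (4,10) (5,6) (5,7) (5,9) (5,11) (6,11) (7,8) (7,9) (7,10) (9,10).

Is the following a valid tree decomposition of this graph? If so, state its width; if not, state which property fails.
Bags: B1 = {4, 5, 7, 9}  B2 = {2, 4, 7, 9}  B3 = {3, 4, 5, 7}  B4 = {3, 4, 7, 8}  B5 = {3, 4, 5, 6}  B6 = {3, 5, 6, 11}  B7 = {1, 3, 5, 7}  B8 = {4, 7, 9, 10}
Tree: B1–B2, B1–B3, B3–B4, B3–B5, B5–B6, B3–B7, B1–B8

Vertex coverage: the bags together contain {1, 2, 3, 4, 5, 6, 7, 8, 9, 10, 11}, the full vertex set. Edge coverage: each edge of G has both endpoints in at least one bag. Running intersection: for every vertex, the bags containing it form a connected subtree. All three properties hold, so this is a valid tree decomposition of width max|bag| − 1 = 3, and hence tw(G) ≤ 3.

Yes; width 3.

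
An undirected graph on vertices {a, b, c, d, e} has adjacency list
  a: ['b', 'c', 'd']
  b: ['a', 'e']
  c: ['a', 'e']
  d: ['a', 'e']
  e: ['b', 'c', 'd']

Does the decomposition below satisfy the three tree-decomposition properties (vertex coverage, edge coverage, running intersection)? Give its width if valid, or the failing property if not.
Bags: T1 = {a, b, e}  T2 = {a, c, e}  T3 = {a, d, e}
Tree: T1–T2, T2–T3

Yes; width 2.

Every vertex of G appears in some bag (union = {a, b, c, d, e}); every edge is covered by a bag; and for each vertex v the set of bags containing v is connected in the bag tree. The decomposition is therefore valid. The largest bag has 3 vertices, so the width is 2.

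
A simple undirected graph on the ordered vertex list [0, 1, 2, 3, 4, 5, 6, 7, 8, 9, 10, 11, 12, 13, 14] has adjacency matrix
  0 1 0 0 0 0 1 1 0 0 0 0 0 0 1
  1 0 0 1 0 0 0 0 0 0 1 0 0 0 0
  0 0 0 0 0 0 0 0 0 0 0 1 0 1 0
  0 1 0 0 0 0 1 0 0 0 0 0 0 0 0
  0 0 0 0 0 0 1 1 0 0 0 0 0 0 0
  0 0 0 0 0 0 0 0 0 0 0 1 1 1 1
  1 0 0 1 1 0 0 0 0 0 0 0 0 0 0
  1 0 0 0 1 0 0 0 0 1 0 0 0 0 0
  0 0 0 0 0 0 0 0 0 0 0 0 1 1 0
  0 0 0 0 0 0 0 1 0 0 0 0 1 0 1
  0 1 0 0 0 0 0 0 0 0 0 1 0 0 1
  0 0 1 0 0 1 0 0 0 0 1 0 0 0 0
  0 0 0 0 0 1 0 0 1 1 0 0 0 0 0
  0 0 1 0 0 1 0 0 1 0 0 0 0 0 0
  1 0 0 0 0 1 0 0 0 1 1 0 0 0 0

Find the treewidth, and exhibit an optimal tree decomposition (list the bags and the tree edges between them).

Each bag holds 4 vertices, so the decomposition has width 3, which upper-bounds the treewidth. For the lower bound: the 4 vertex sets {3,4,6}, {7}, {0}, {1,9,10,14} are disjoint, each induces a connected subgraph, and every pair is joined by at least one edge of G. Contracting each set to a single vertex therefore yields K_{4} as a minor, and since treewidth is minor-monotone, tw(G) ≥ tw(K_{4}) = 3. Combining the bounds, tw(G) = 3.

Treewidth 3.
Bags: B1 = {3, 4, 6, 7}  B2 = {0, 3, 6, 7}  B3 = {0, 1, 3, 7}  B4 = {0, 1, 7, 9}  B5 = {0, 1, 9, 14}  B6 = {1, 9, 10, 14}  B7 = {9, 10, 12, 14}  B8 = {5, 10, 12, 14}  B9 = {5, 10, 11, 12}  B10 = {5, 8, 11, 12}  B11 = {5, 8, 11, 13}  B12 = {2, 8, 11, 13}
Tree: B1–B2, B2–B3, B3–B4, B4–B5, B5–B6, B6–B7, B7–B8, B8–B9, B9–B10, B10–B11, B11–B12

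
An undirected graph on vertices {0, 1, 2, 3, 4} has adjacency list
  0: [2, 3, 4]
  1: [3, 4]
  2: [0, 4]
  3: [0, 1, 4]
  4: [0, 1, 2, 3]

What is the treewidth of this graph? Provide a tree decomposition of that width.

Treewidth 2.
One such decomposition:
Bags: B1 = {1, 3, 4}  B2 = {0, 3, 4}  B3 = {0, 2, 4}
Tree: B1–B2, B2–B3

The largest bag has 3 vertices, giving width 2; this decomposition certifies tw(G) ≤ 2. For the lower bound, the 3 vertices {0, 2, 4} are pairwise adjacent, and any tree decomposition puts a clique entirely inside one bag — forcing width ≥ 2. The upper and lower bounds meet at 2, so that is the treewidth.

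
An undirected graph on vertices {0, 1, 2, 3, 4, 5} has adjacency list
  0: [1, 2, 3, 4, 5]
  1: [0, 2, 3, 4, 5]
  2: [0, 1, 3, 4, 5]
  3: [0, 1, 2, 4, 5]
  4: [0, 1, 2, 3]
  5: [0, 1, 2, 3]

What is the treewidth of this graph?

A width-4 tree decomposition is:
Bags: B1 = {0, 1, 2, 3, 4}  B2 = {0, 1, 2, 3, 5}
Tree: B1–B2
The largest bag has 5 vertices, giving width 4; this decomposition certifies tw(G) ≤ 4. On the other hand G contains the 5-clique {0, 1, 2, 3, 4}. A clique must lie in a single bag of any decomposition, so no decomposition can have width below 4. Hence tw(G) = 4 exactly.

4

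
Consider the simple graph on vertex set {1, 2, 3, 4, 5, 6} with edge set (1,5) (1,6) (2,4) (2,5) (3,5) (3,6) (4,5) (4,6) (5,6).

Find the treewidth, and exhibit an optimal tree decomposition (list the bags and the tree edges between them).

The largest bag has 3 vertices, giving width 2; this decomposition certifies tw(G) ≤ 2. On the other hand G contains the 3-clique {2, 4, 5}. A clique must lie in a single bag of any decomposition, so no decomposition can have width below 2. Therefore the treewidth is 2.

Treewidth 2.
One such decomposition:
Bags: B1 = {4, 5, 6}  B2 = {1, 5, 6}  B3 = {2, 4, 5}  B4 = {3, 5, 6}
Tree: B1–B2, B1–B3, B2–B4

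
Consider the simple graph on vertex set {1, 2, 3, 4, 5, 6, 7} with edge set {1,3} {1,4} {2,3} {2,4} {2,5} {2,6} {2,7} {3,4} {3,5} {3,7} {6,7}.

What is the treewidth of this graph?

2

A width-2 tree decomposition is:
Bags: B1 = {2, 3, 7}  B2 = {2, 3, 4}  B3 = {1, 3, 4}  B4 = {2, 3, 5}  B5 = {2, 6, 7}
Tree: B1–B2, B2–B3, B1–B4, B1–B5
The largest bag has 3 vertices, giving width 2; this decomposition certifies tw(G) ≤ 2. Conversely, {1, 3, 4} is a clique of size 3, and the vertices of any clique must share a bag in every tree decomposition; so some bag has ≥ 3 vertices and tw(G) ≥ 2. Hence tw(G) = 2 exactly.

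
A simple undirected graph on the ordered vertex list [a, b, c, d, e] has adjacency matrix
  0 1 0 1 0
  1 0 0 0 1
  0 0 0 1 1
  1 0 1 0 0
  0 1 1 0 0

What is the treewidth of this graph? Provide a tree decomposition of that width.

Treewidth 2.
Bags: B1 = {a, c, d}  B2 = {a, b, c}  B3 = {b, c, e}
Tree: B1–B2, B2–B3

Every bag has size at most 3, so the width is 3 − 1 = 2 and tw(G) ≤ 2. Since c–d–a–b–e–c is a cycle in G, G is not acyclic. Forests are exactly the graphs of treewidth ≤ 1, so tw(G) ≥ 2. Hence tw(G) = 2 exactly.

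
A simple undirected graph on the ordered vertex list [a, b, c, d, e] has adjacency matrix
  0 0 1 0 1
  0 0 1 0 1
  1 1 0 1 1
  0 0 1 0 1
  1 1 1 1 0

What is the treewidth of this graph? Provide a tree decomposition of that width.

Treewidth 2.
Bags: B1 = {a, c, e}  B2 = {c, d, e}  B3 = {b, c, e}
Tree: B1–B2, B1–B3

Each bag holds 3 vertices, so the decomposition has width 2, which upper-bounds the treewidth. For the lower bound, the 3 vertices {c, d, e} are pairwise adjacent, and any tree decomposition puts a clique entirely inside one bag — forcing width ≥ 2. The upper and lower bounds meet at 2, so that is the treewidth.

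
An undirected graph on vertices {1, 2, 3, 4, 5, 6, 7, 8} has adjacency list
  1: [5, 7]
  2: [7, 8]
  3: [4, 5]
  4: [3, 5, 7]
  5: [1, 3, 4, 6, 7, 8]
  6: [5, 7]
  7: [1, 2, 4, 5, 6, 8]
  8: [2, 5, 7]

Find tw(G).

A width-2 tree decomposition is:
Bags: B1 = {4, 5, 7}  B2 = {5, 6, 7}  B3 = {3, 4, 5}  B4 = {5, 7, 8}  B5 = {1, 5, 7}  B6 = {2, 7, 8}
Tree: B1–B2, B1–B3, B1–B4, B4–B5, B4–B6
Each bag holds 3 vertices, so the decomposition has width 2, which upper-bounds the treewidth. On the other hand G contains the 3-clique {2, 7, 8}. A clique must lie in a single bag of any decomposition, so no decomposition can have width below 2. The upper and lower bounds meet at 2, so that is the treewidth.

2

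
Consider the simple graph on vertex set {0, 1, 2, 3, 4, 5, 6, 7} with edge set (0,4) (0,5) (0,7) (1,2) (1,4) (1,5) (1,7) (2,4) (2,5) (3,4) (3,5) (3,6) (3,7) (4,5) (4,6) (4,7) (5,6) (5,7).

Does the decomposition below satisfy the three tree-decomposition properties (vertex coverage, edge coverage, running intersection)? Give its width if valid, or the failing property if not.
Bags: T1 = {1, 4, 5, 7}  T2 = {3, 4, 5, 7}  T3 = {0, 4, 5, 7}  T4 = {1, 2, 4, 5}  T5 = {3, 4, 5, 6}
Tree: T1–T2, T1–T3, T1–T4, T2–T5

Yes; width 3.

Vertex coverage: the bags together contain {0, 1, 2, 3, 4, 5, 6, 7}, the full vertex set. Edge coverage: each edge of G has both endpoints in at least one bag. Running intersection: for every vertex, the bags containing it form a connected subtree. All three properties hold, so this is a valid tree decomposition of width max|bag| − 1 = 3, and hence tw(G) ≤ 3.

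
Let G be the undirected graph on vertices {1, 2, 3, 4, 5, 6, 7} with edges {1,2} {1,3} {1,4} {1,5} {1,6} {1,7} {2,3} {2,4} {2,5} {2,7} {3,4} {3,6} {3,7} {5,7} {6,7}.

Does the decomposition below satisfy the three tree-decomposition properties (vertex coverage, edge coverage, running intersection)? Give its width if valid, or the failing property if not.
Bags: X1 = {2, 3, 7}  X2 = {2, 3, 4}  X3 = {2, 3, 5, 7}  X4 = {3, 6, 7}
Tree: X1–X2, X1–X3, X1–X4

No — vertex 1 appears in no bag.

A tree decomposition must satisfy three properties: every vertex lies in some bag; for every edge, both endpoints lie together in some bag; and for every vertex, the bags containing it form a connected subtree. Here vertex 1 appears in no bag, so the decomposition is invalid.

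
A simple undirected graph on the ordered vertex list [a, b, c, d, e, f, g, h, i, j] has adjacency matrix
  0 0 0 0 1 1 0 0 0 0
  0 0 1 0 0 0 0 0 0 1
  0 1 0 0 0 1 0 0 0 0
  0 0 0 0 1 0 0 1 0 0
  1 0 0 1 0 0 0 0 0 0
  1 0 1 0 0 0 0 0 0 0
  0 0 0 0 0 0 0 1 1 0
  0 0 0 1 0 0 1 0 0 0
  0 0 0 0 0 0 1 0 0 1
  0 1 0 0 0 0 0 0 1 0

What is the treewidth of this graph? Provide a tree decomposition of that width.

Treewidth 2.
One such decomposition:
Bags: B1 = {d, e, h}  B2 = {e, g, h}  B3 = {e, g, i}  B4 = {e, i, j}  B5 = {b, e, j}  B6 = {b, c, e}  B7 = {c, e, f}  B8 = {a, e, f}
Tree: B1–B2, B2–B3, B3–B4, B4–B5, B5–B6, B6–B7, B7–B8

Each bag holds 3 vertices, so the decomposition has width 2, which upper-bounds the treewidth. For the lower bound, G contains the cycle e–d–h–g–i–j–b–c–f–a–e, so G is not a forest; only forests have treewidth ≤ 1, hence tw(G) ≥ 2. Therefore the treewidth is 2.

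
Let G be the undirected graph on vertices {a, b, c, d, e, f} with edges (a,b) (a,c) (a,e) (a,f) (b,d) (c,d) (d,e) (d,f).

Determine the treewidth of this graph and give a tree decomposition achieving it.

Treewidth 2.
One such decomposition:
Bags: B1 = {a, b, d}  B2 = {a, d, f}  B3 = {a, c, d}  B4 = {a, d, e}
Tree: B1–B2, B2–B3, B3–B4

The largest bag has 3 vertices, giving width 2; this decomposition certifies tw(G) ≤ 2. For the lower bound, G contains the cycle b–a–f–d–b, so G is not a forest; only forests have treewidth ≤ 1, hence tw(G) ≥ 2. Therefore the treewidth is 2.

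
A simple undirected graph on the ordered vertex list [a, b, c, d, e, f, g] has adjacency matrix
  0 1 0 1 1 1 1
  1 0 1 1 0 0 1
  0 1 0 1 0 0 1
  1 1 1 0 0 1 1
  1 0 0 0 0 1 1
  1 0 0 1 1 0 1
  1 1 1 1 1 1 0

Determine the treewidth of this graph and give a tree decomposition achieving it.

Treewidth 3.
One such decomposition:
Bags: B1 = {a, b, d, g}  B2 = {a, d, f, g}  B3 = {b, c, d, g}  B4 = {a, e, f, g}
Tree: B1–B2, B1–B3, B2–B4

The largest bag has 4 vertices, giving width 3; this decomposition certifies tw(G) ≤ 3. For the lower bound, the 4 vertices {b, c, d, g} are pairwise adjacent, and any tree decomposition puts a clique entirely inside one bag — forcing width ≥ 3. Therefore the treewidth is 3.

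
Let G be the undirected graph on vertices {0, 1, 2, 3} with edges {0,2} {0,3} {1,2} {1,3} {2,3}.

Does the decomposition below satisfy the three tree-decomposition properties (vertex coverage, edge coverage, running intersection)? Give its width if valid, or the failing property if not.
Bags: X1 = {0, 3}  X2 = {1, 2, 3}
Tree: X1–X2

A tree decomposition must satisfy three properties: every vertex lies in some bag; for every edge, both endpoints lie together in some bag; and for every vertex, the bags containing it form a connected subtree. Here edge (2,0) lies in no bag, so the decomposition is invalid.

No — edge (2,0) lies in no bag.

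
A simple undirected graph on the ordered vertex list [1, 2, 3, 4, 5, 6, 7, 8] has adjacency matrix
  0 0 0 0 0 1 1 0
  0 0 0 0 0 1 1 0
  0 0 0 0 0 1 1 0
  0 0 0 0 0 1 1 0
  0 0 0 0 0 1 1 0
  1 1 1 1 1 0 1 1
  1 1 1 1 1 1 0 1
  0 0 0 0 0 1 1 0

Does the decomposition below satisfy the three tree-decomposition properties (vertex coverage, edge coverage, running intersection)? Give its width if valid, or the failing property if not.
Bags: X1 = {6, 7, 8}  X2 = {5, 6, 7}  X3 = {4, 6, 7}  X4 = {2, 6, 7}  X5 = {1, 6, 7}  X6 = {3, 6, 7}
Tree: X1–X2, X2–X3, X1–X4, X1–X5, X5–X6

Vertex coverage: the bags together contain {1, 2, 3, 4, 5, 6, 7, 8}, the full vertex set. Edge coverage: each edge of G has both endpoints in at least one bag. Running intersection: for every vertex, the bags containing it form a connected subtree. All three properties hold, so this is a valid tree decomposition of width max|bag| − 1 = 2, and hence tw(G) ≤ 2.

Yes; width 2.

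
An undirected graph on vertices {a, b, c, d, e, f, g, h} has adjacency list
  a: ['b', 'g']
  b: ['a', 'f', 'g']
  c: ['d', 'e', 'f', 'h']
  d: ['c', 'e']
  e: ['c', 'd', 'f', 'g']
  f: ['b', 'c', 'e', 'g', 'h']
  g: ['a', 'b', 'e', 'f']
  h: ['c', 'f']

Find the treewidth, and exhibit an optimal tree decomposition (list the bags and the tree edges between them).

Treewidth 2.
One such decomposition:
Bags: B1 = {b, f, g}  B2 = {e, f, g}  B3 = {c, e, f}  B4 = {a, b, g}  B5 = {c, f, h}  B6 = {c, d, e}
Tree: B1–B2, B2–B3, B1–B4, B3–B5, B3–B6

Each bag holds 3 vertices, so the decomposition has width 2, which upper-bounds the treewidth. On the other hand G contains the 3-clique {c, d, e}. A clique must lie in a single bag of any decomposition, so no decomposition can have width below 2. Therefore the treewidth is 2.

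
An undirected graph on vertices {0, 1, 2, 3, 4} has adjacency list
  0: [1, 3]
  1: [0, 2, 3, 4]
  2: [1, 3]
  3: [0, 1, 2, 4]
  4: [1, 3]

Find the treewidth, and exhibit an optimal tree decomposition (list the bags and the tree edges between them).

Treewidth 2.
One such decomposition:
Bags: B1 = {1, 2, 3}  B2 = {1, 3, 4}  B3 = {0, 1, 3}
Tree: B1–B2, B2–B3

Each bag holds 3 vertices, so the decomposition has width 2, which upper-bounds the treewidth. On the other hand G contains the 3-clique {0, 1, 3}. A clique must lie in a single bag of any decomposition, so no decomposition can have width below 2. Hence tw(G) = 2 exactly.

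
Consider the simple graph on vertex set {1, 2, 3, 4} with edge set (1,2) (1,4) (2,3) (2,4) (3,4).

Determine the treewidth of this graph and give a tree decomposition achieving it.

Treewidth 2.
One such decomposition:
Bags: B1 = {2, 3, 4}  B2 = {1, 2, 4}
Tree: B1–B2

The largest bag has 3 vertices, giving width 2; this decomposition certifies tw(G) ≤ 2. Conversely, {1, 2, 4} is a clique of size 3, and the vertices of any clique must share a bag in every tree decomposition; so some bag has ≥ 3 vertices and tw(G) ≥ 2. Therefore the treewidth is 2.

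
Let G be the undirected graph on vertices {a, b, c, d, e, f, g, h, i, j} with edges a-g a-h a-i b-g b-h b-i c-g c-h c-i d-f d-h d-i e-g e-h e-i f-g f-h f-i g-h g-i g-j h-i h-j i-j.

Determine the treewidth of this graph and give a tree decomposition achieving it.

Treewidth 3.
Bags: B1 = {c, g, h, i}  B2 = {f, g, h, i}  B3 = {e, g, h, i}  B4 = {g, h, i, j}  B5 = {a, g, h, i}  B6 = {b, g, h, i}  B7 = {d, f, h, i}
Tree: B1–B2, B2–B3, B3–B4, B4–B5, B2–B6, B2–B7

Each bag holds 4 vertices, so the decomposition has width 3, which upper-bounds the treewidth. Conversely, {d, f, h, i} is a clique of size 4, and the vertices of any clique must share a bag in every tree decomposition; so some bag has ≥ 4 vertices and tw(G) ≥ 3. Hence tw(G) = 3 exactly.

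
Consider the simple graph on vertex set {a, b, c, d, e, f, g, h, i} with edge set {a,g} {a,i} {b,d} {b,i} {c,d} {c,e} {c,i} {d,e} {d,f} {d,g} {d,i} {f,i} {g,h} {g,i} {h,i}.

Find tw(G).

2

A width-2 tree decomposition is:
Bags: B1 = {d, g, i}  B2 = {a, g, i}  B3 = {c, d, i}  B4 = {b, d, i}  B5 = {g, h, i}  B6 = {c, d, e}  B7 = {d, f, i}
Tree: B1–B2, B1–B3, B3–B4, B1–B5, B3–B6, B4–B7
The largest bag has 3 vertices, giving width 2; this decomposition certifies tw(G) ≤ 2. For the lower bound, the 3 vertices {c, d, e} are pairwise adjacent, and any tree decomposition puts a clique entirely inside one bag — forcing width ≥ 2. Therefore the treewidth is 2.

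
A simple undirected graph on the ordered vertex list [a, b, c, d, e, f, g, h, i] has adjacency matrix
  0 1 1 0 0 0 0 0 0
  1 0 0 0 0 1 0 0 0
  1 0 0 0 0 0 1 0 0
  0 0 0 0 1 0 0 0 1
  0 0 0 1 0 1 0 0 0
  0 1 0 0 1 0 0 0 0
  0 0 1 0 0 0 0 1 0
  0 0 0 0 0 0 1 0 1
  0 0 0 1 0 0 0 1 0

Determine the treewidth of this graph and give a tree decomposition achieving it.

Treewidth 2.
One optimal decomposition is:
Bags: B1 = {d, e, i}  B2 = {e, f, i}  B3 = {b, f, i}  B4 = {a, b, i}  B5 = {a, c, i}  B6 = {c, g, i}  B7 = {g, h, i}
Tree: B1–B2, B2–B3, B3–B4, B4–B5, B5–B6, B6–B7

Every bag has size at most 3, so the width is 3 − 1 = 2 and tw(G) ≤ 2. The edges i–d–e–f–b–a–c–g–h–i form a cycle, so G is not a tree and its treewidth is at least 2. Hence tw(G) = 2 exactly.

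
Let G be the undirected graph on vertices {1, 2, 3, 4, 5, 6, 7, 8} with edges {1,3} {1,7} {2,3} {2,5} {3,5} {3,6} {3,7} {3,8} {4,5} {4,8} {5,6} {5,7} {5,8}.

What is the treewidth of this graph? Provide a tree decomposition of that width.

Treewidth 2.
Bags: B1 = {3, 5, 7}  B2 = {3, 5, 8}  B3 = {4, 5, 8}  B4 = {1, 3, 7}  B5 = {3, 5, 6}  B6 = {2, 3, 5}
Tree: B1–B2, B2–B3, B1–B4, B1–B5, B2–B6

The largest bag has 3 vertices, giving width 2; this decomposition certifies tw(G) ≤ 2. On the other hand G contains the 3-clique {1, 3, 7}. A clique must lie in a single bag of any decomposition, so no decomposition can have width below 2. Hence tw(G) = 2 exactly.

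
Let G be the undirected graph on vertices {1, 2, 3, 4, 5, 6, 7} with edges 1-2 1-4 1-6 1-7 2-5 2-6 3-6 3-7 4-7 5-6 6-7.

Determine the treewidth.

2

A width-2 tree decomposition is:
Bags: B1 = {1, 6, 7}  B2 = {3, 6, 7}  B3 = {1, 4, 7}  B4 = {1, 2, 6}  B5 = {2, 5, 6}
Tree: B1–B2, B1–B3, B1–B4, B4–B5
Every bag has size at most 3, so the width is 3 − 1 = 2 and tw(G) ≤ 2. On the other hand G contains the 3-clique {1, 4, 7}. A clique must lie in a single bag of any decomposition, so no decomposition can have width below 2. Hence tw(G) = 2 exactly.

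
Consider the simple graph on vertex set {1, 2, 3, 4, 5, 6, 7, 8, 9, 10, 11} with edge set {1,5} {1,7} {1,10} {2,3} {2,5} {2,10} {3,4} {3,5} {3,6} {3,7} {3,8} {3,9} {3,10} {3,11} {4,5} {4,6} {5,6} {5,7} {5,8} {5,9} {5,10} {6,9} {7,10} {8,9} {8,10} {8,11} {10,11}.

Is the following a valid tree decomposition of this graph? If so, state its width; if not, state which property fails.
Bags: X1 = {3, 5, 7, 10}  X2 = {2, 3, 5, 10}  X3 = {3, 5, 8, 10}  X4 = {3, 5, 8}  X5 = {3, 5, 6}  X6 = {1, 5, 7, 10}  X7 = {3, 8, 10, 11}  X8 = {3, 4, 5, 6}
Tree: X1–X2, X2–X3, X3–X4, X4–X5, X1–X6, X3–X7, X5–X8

A tree decomposition must satisfy three properties: every vertex lies in some bag; for every edge, both endpoints lie together in some bag; and for every vertex, the bags containing it form a connected subtree. Here vertex 9 appears in no bag, so the decomposition is invalid.

No — vertex 9 appears in no bag.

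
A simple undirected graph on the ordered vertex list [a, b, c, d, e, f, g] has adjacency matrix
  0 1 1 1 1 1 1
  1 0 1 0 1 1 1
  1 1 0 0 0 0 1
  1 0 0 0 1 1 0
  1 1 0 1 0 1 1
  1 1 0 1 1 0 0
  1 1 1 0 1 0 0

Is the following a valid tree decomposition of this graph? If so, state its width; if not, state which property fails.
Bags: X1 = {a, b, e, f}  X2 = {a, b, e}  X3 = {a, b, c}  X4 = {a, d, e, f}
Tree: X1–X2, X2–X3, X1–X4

No — vertex g appears in no bag.

A tree decomposition must satisfy three properties: every vertex lies in some bag; for every edge, both endpoints lie together in some bag; and for every vertex, the bags containing it form a connected subtree. Here vertex g appears in no bag, so the decomposition is invalid.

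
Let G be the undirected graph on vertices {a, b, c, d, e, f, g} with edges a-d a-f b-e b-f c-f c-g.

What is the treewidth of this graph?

A width-1 tree decomposition is:
Bags: B1 = {b, f}  B2 = {c, f}  B3 = {b, e}  B4 = {c, g}  B5 = {a, f}  B6 = {a, d}
Tree: B1–B2, B1–B3, B2–B4, B1–B5, B5–B6
The largest bag has 2 vertices, giving width 1; this decomposition certifies tw(G) ≤ 1. G has an edge, so its treewidth is at least 1. Hence tw(G) = 1 exactly.

1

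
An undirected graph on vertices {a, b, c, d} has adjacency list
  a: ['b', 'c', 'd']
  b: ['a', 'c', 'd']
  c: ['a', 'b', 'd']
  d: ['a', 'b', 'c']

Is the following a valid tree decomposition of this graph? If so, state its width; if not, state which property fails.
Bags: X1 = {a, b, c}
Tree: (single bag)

No — vertex d appears in no bag.

A tree decomposition must satisfy three properties: every vertex lies in some bag; for every edge, both endpoints lie together in some bag; and for every vertex, the bags containing it form a connected subtree. Here vertex d appears in no bag, so the decomposition is invalid.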